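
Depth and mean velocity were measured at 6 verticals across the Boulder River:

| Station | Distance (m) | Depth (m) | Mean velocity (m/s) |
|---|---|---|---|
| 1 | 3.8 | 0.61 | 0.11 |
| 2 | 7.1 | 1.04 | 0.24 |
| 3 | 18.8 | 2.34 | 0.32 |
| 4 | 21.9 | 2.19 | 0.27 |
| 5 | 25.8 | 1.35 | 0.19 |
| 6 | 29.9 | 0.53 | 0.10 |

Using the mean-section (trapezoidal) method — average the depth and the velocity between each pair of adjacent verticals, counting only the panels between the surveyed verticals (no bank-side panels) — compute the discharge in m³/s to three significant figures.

Panel 1-2: Δb = 3.3 m, d̄ = (0.61+1.04)/2 = 0.825, v̄ = (0.11+0.24)/2 = 0.175 → q = 3.3×0.825×0.175 = 0.4764 m³/s
Panel 2-3: Δb = 11.7 m, d̄ = (1.04+2.34)/2 = 1.69, v̄ = (0.24+0.32)/2 = 0.28 → q = 11.7×1.69×0.28 = 5.536 m³/s
Panel 3-4: Δb = 3.1 m, d̄ = (2.34+2.19)/2 = 2.265, v̄ = (0.32+0.27)/2 = 0.295 → q = 3.1×2.265×0.295 = 2.071 m³/s
Panel 4-5: Δb = 3.9 m, d̄ = (2.19+1.35)/2 = 1.77, v̄ = (0.27+0.19)/2 = 0.23 → q = 3.9×1.77×0.23 = 1.588 m³/s
Panel 5-6: Δb = 4.1 m, d̄ = (1.35+0.53)/2 = 0.94, v̄ = (0.19+0.10)/2 = 0.145 → q = 4.1×0.94×0.145 = 0.5588 m³/s
Q = Σ q = 10.23 m³/s

10.2 m³/s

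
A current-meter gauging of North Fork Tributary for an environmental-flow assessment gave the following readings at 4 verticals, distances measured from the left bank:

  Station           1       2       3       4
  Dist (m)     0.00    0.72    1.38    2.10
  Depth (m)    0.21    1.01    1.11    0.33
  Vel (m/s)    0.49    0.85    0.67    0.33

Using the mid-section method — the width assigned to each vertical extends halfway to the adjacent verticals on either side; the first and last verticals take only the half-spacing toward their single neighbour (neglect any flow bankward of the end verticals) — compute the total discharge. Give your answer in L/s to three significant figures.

w_1 = (0.72 − 0.00)/2 = 0.36 m; q_1 = 0.49 × 0.21 × 0.36 = 0.03704 m³/s
w_2 = (1.38 − 0.00)/2 = 0.69 m; q_2 = 0.85 × 1.01 × 0.69 = 0.5924 m³/s
w_3 = (2.10 − 0.72)/2 = 0.69 m; q_3 = 0.67 × 1.11 × 0.69 = 0.5132 m³/s
w_4 = (2.10 − 1.38)/2 = 0.36 m; q_4 = 0.33 × 0.33 × 0.36 = 0.03920 m³/s
Q = Σ qᵢ = 1.182 m³/s
= 1.182 × 1000 = 1182 L/s

1180 L/s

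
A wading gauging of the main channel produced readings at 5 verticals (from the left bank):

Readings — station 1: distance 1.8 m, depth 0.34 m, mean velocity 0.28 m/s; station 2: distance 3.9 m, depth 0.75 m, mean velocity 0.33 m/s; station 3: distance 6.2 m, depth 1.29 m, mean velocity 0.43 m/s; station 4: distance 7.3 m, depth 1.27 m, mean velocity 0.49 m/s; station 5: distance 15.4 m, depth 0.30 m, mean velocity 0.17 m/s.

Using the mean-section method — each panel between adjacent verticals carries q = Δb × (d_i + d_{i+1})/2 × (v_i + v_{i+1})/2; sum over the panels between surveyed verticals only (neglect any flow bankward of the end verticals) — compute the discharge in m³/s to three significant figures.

Panel 1-2: Δb = 2.1 m, d̄ = (0.34+0.75)/2 = 0.545, v̄ = (0.28+0.33)/2 = 0.305 → q = 2.1×0.545×0.305 = 0.3491 m³/s
Panel 2-3: Δb = 2.3 m, d̄ = (0.75+1.29)/2 = 1.02, v̄ = (0.33+0.43)/2 = 0.38 → q = 2.3×1.02×0.38 = 0.8915 m³/s
Panel 3-4: Δb = 1.1 m, d̄ = (1.29+1.27)/2 = 1.28, v̄ = (0.43+0.49)/2 = 0.46 → q = 1.1×1.28×0.46 = 0.6477 m³/s
Panel 4-5: Δb = 8.1 m, d̄ = (1.27+0.30)/2 = 0.785, v̄ = (0.49+0.17)/2 = 0.33 → q = 8.1×0.785×0.33 = 2.098 m³/s
Q = Σ q = 3.987 m³/s

3.99 m³/s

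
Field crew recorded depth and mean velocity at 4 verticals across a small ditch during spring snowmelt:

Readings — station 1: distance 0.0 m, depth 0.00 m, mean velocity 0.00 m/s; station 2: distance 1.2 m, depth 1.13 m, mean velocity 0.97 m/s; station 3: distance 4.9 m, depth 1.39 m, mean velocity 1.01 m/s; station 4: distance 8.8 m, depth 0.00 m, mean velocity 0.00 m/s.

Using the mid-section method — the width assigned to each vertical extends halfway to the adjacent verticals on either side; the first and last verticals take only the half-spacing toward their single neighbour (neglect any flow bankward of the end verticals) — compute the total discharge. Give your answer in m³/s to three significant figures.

w_2 = (4.9 − 0.0)/2 = 2.45 m; q_2 = 0.97 × 1.13 × 2.45 = 2.685 m³/s
w_3 = (8.8 − 1.2)/2 = 3.8 m; q_3 = 1.01 × 1.39 × 3.8 = 5.335 m³/s
Stations 1, 4 contribute zero (depth or velocity is 0).
Q = Σ qᵢ = 8.020 m³/s

8.02 m³/s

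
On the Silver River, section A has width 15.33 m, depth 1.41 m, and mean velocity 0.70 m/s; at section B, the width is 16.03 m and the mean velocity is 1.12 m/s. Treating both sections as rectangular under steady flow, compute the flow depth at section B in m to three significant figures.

Q = A₁V₁ = (15.33×1.41) × 0.70 = 15.13 m³/s
d₂ = Q/(b₂ V₂) = 15.13/(16.03×1.12) = 0.8428 m

0.843 m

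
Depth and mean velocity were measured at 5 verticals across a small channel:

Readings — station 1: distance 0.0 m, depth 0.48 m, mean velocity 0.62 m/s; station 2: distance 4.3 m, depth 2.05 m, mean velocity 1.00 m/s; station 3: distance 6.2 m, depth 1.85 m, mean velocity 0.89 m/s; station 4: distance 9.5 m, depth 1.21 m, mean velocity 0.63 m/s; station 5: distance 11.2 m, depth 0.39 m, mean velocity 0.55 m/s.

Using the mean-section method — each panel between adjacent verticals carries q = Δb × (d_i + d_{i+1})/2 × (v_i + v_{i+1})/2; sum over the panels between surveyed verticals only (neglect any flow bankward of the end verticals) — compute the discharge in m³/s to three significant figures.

Panel 1-2: Δb = 4.3 m, d̄ = (0.48+2.05)/2 = 1.265, v̄ = (0.62+1.00)/2 = 0.81 → q = 4.3×1.265×0.81 = 4.406 m³/s
Panel 2-3: Δb = 1.9 m, d̄ = (2.05+1.85)/2 = 1.95, v̄ = (1.00+0.89)/2 = 0.945 → q = 1.9×1.95×0.945 = 3.501 m³/s
Panel 3-4: Δb = 3.3 m, d̄ = (1.85+1.21)/2 = 1.53, v̄ = (0.89+0.63)/2 = 0.76 → q = 3.3×1.53×0.76 = 3.837 m³/s
Panel 4-5: Δb = 1.7 m, d̄ = (1.21+0.39)/2 = 0.8, v̄ = (0.63+0.55)/2 = 0.59 → q = 1.7×0.8×0.59 = 0.8024 m³/s
Q = Σ q = 12.55 m³/s

12.5 m³/s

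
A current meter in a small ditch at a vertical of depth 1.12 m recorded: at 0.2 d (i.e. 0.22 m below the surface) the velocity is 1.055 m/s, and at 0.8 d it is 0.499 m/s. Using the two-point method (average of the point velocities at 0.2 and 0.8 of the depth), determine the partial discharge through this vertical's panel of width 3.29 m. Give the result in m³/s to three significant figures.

2.86 m³/s

v̄ = (1.055 + 0.499) / 2 = 0.7770 m/s
q = v̄ × d × w = 0.7770 × 1.12 × 3.29 = 2.863 m³/s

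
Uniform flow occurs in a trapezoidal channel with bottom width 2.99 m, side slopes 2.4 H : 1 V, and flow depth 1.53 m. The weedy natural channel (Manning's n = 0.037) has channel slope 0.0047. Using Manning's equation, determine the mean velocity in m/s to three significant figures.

1.77 m/s

A = (b + z·y)·y = (2.99 + 2.4×1.53)×1.53 = 10.19 m²
P = b + 2y√(1+z²) = 2.99 + 2×1.53×√(1+2.4²) = 10.95 m
R = A/P = 10.19/10.95 = 0.9312 m
Q = (1/n)·A·R^(2/3)·S^(1/2) = (1/0.037) × 10.19 × 0.9312^(2/3) × 0.0047^(1/2) = 18.01 m³/s
V = Q/A = 18.01/10.19 = 1.767 m/s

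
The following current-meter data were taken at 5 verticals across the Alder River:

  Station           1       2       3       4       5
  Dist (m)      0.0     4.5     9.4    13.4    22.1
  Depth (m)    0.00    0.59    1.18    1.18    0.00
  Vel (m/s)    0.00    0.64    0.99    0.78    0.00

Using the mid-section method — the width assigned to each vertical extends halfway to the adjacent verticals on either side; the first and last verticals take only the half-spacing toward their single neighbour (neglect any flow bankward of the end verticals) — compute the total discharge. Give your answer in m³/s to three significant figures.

w_2 = (9.4 − 0.0)/2 = 4.7 m; q_2 = 0.64 × 0.59 × 4.7 = 1.775 m³/s
w_3 = (13.4 − 4.5)/2 = 4.45 m; q_3 = 0.99 × 1.18 × 4.45 = 5.198 m³/s
w_4 = (22.1 − 9.4)/2 = 6.35 m; q_4 = 0.78 × 1.18 × 6.35 = 5.845 m³/s
Stations 1, 5 contribute zero (depth or velocity is 0).
Q = Σ qᵢ = 12.82 m³/s

12.8 m³/s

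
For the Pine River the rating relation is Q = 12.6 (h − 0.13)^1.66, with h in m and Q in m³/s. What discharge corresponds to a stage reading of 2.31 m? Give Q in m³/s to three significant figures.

45.9 m³/s

Q = 12.6 × (2.31 − 0.13)^1.66 = 12.6 × 2.18^1.66 = 45.94 m³/s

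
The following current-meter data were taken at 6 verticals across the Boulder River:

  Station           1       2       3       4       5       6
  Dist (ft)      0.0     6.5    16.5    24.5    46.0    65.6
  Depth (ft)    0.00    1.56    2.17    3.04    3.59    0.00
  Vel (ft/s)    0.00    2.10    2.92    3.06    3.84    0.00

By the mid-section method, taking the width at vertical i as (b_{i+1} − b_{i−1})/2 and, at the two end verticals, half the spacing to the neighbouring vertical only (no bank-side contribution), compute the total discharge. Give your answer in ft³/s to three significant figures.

505 ft³/s

w_2 = (16.5 − 0.0)/2 = 8.25 ft; q_2 = 2.10 × 1.56 × 8.25 = 27.03 ft³/s
w_3 = (24.5 − 6.5)/2 = 9 ft; q_3 = 2.92 × 2.17 × 9 = 57.03 ft³/s
w_4 = (46.0 − 16.5)/2 = 14.75 ft; q_4 = 3.06 × 3.04 × 14.75 = 137.2 ft³/s
w_5 = (65.6 − 24.5)/2 = 20.55 ft; q_5 = 3.84 × 3.59 × 20.55 = 283.3 ft³/s
Stations 1, 6 contribute zero (depth or velocity is 0).
Q = Σ qᵢ = 504.6 ft³/s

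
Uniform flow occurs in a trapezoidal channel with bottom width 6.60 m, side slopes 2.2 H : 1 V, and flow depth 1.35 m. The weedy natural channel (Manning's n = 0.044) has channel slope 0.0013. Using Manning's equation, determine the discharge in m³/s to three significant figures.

A = (b + z·y)·y = (6.60 + 2.2×1.35)×1.35 = 12.92 m²
P = b + 2y√(1+z²) = 6.60 + 2×1.35×√(1+2.2²) = 13.12 m
R = A/P = 12.92/13.12 = 0.9844 m
Q = (1/n)·A·R^(2/3)·S^(1/2) = (1/0.044) × 12.92 × 0.9844^(2/3) × 0.0013^(1/2) = 10.48 m³/s

10.5 m³/s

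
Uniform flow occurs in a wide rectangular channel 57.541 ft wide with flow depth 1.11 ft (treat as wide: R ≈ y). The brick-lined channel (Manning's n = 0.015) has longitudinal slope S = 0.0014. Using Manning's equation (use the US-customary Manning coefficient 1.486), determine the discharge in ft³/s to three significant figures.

254 ft³/s

A = b·y = 57.541 × 1.11 = 63.87 ft²
Wide channel: R ≈ y = 1.11 ft
Q = (1.486/n)·A·R^(2/3)·S^(1/2) = (1.486/0.015) × 63.87 × 1.110^(2/3) × 0.0014^(1/2) = 253.8 ft³/s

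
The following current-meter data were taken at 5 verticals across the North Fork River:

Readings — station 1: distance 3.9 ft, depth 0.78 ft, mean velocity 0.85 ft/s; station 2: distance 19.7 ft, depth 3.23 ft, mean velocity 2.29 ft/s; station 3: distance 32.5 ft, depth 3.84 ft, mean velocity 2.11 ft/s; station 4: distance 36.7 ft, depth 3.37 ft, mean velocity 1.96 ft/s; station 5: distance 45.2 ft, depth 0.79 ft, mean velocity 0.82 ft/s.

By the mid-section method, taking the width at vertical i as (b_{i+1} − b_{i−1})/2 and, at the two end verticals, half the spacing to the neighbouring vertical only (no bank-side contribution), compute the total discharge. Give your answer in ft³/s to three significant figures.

w_1 = (19.7 − 3.9)/2 = 7.9 ft; q_1 = 0.85 × 0.78 × 7.9 = 5.238 ft³/s
w_2 = (32.5 − 3.9)/2 = 14.3 ft; q_2 = 2.29 × 3.23 × 14.3 = 105.8 ft³/s
w_3 = (36.7 − 19.7)/2 = 8.5 ft; q_3 = 2.11 × 3.84 × 8.5 = 68.87 ft³/s
w_4 = (45.2 − 32.5)/2 = 6.35 ft; q_4 = 1.96 × 3.37 × 6.35 = 41.94 ft³/s
w_5 = (45.2 − 36.7)/2 = 4.25 ft; q_5 = 0.82 × 0.79 × 4.25 = 2.753 ft³/s
Q = Σ qᵢ = 224.6 ft³/s

225 ft³/s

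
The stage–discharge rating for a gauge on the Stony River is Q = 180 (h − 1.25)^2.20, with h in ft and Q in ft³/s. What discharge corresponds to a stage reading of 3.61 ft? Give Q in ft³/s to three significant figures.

1190 ft³/s

Q = 180 × (3.61 − 1.25)^2.20 = 180 × 2.36^2.20 = 1190 ft³/s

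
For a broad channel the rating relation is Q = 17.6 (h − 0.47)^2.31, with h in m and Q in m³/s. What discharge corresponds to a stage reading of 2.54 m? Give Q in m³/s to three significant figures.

94.5 m³/s

Q = 17.6 × (2.54 − 0.47)^2.31 = 17.6 × 2.07^2.31 = 94.49 m³/s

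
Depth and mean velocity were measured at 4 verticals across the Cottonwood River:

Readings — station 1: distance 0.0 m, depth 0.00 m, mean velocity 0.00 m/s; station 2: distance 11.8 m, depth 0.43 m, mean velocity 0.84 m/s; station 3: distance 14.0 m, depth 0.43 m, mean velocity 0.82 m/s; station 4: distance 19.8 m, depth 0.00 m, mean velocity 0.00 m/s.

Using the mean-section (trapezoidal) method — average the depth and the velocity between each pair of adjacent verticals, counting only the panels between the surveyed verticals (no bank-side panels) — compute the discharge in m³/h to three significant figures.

Panel 1-2: Δb = 11.8 m, d̄ = (0.00+0.43)/2 = 0.215, v̄ = (0.00+0.84)/2 = 0.42 → q = 11.8×0.215×0.42 = 1.066 m³/s
Panel 2-3: Δb = 2.2 m, d̄ = (0.43+0.43)/2 = 0.43, v̄ = (0.84+0.82)/2 = 0.83 → q = 2.2×0.43×0.83 = 0.7852 m³/s
Panel 3-4: Δb = 5.8 m, d̄ = (0.43+0.00)/2 = 0.215, v̄ = (0.82+0.00)/2 = 0.41 → q = 5.8×0.215×0.41 = 0.5113 m³/s
Q = Σ q = 2.362 m³/s
= 2.362 × 3600 = 8503 m³/h

8500 m³/h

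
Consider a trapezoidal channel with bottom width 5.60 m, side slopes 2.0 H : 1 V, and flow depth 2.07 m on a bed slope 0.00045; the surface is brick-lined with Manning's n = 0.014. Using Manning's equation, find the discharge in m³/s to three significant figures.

A = (b + z·y)·y = (5.60 + 2.0×2.07)×2.07 = 20.16 m²
P = b + 2y√(1+z²) = 5.60 + 2×2.07×√(1+2.0²) = 14.86 m
R = A/P = 20.16/14.86 = 1.357 m
Q = (1/n)·A·R^(2/3)·S^(1/2) = (1/0.014) × 20.16 × 1.357^(2/3) × 0.00045^(1/2) = 37.45 m³/s

37.4 m³/s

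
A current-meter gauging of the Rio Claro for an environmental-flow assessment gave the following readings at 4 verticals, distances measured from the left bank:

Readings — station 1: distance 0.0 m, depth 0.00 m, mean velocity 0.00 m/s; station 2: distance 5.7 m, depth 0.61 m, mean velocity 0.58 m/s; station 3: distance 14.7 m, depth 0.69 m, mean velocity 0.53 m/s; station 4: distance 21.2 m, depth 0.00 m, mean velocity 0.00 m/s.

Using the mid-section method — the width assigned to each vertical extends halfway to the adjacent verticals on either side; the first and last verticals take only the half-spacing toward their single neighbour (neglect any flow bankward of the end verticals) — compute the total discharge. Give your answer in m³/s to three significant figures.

5.43 m³/s

w_2 = (14.7 − 0.0)/2 = 7.35 m; q_2 = 0.58 × 0.61 × 7.35 = 2.600 m³/s
w_3 = (21.2 − 5.7)/2 = 7.75 m; q_3 = 0.53 × 0.69 × 7.75 = 2.834 m³/s
Stations 1, 4 contribute zero (depth or velocity is 0).
Q = Σ qᵢ = 5.435 m³/s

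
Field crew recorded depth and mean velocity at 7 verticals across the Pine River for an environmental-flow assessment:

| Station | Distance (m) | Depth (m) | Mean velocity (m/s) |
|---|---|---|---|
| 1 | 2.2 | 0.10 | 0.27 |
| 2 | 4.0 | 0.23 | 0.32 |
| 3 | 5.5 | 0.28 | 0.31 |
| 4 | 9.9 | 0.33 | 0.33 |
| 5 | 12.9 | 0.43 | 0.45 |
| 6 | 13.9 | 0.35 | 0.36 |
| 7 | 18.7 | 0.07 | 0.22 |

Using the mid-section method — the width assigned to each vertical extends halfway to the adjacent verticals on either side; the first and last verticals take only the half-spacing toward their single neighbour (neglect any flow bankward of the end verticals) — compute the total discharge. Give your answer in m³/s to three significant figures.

w_1 = (4.0 − 2.2)/2 = 0.9 m; q_1 = 0.27 × 0.10 × 0.9 = 0.02430 m³/s
w_2 = (5.5 − 2.2)/2 = 1.65 m; q_2 = 0.32 × 0.23 × 1.65 = 0.1214 m³/s
w_3 = (9.9 − 4.0)/2 = 2.95 m; q_3 = 0.31 × 0.28 × 2.95 = 0.2561 m³/s
w_4 = (12.9 − 5.5)/2 = 3.7 m; q_4 = 0.33 × 0.33 × 3.7 = 0.4029 m³/s
w_5 = (13.9 − 9.9)/2 = 2 m; q_5 = 0.45 × 0.43 × 2 = 0.3870 m³/s
w_6 = (18.7 − 12.9)/2 = 2.9 m; q_6 = 0.36 × 0.35 × 2.9 = 0.3654 m³/s
w_7 = (18.7 − 13.9)/2 = 2.4 m; q_7 = 0.22 × 0.07 × 2.4 = 0.03696 m³/s
Q = Σ qᵢ = 1.594 m³/s

1.59 m³/s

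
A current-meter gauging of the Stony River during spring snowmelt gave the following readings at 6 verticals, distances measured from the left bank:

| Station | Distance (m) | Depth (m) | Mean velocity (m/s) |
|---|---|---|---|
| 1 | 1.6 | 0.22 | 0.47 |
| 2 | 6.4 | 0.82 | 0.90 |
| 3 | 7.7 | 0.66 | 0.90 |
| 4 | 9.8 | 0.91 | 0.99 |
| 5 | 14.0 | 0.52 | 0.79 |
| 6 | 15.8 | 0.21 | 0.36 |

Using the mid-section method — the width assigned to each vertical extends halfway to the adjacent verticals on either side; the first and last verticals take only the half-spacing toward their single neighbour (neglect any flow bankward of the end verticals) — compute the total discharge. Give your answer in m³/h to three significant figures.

27500 m³/h

w_1 = (6.4 − 1.6)/2 = 2.4 m; q_1 = 0.47 × 0.22 × 2.4 = 0.2482 m³/s
w_2 = (7.7 − 1.6)/2 = 3.05 m; q_2 = 0.90 × 0.82 × 3.05 = 2.251 m³/s
w_3 = (9.8 − 6.4)/2 = 1.7 m; q_3 = 0.90 × 0.66 × 1.7 = 1.010 m³/s
w_4 = (14.0 − 7.7)/2 = 3.15 m; q_4 = 0.99 × 0.91 × 3.15 = 2.838 m³/s
w_5 = (15.8 − 9.8)/2 = 3 m; q_5 = 0.79 × 0.52 × 3 = 1.232 m³/s
w_6 = (15.8 − 14.0)/2 = 0.9 m; q_6 = 0.36 × 0.21 × 0.9 = 0.06804 m³/s
Q = Σ qᵢ = 7.647 m³/s
= 7.647 × 3600 = 27530 m³/h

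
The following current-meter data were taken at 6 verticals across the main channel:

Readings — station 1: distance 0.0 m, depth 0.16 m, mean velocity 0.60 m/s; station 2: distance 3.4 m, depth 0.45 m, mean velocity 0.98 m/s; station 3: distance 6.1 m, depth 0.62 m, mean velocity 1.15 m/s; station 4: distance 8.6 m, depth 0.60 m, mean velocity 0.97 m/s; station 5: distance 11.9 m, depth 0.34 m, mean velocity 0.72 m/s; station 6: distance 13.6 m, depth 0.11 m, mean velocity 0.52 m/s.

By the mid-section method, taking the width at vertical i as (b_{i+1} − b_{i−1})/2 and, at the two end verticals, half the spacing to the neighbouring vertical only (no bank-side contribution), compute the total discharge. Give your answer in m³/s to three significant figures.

w_1 = (3.4 − 0.0)/2 = 1.7 m; q_1 = 0.60 × 0.16 × 1.7 = 0.1632 m³/s
w_2 = (6.1 − 0.0)/2 = 3.05 m; q_2 = 0.98 × 0.45 × 3.05 = 1.345 m³/s
w_3 = (8.6 − 3.4)/2 = 2.6 m; q_3 = 1.15 × 0.62 × 2.6 = 1.854 m³/s
w_4 = (11.9 − 6.1)/2 = 2.9 m; q_4 = 0.97 × 0.60 × 2.9 = 1.688 m³/s
w_5 = (13.6 − 8.6)/2 = 2.5 m; q_5 = 0.72 × 0.34 × 2.5 = 0.6120 m³/s
w_6 = (13.6 − 11.9)/2 = 0.85 m; q_6 = 0.52 × 0.11 × 0.85 = 0.04862 m³/s
Q = Σ qᵢ = 5.710 m³/s

5.71 m³/s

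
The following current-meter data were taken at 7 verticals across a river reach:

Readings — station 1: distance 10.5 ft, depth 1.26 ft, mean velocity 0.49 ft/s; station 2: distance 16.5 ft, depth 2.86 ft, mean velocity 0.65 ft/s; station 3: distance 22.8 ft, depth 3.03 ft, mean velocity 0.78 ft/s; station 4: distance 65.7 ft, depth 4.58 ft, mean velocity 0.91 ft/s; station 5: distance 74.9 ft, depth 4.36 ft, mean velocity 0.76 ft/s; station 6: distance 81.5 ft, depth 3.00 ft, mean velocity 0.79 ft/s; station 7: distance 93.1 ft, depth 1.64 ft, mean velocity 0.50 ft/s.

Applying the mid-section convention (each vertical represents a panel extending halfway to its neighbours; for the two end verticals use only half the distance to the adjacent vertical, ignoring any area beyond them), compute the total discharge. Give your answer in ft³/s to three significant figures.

232 ft³/s

w_1 = (16.5 − 10.5)/2 = 3 ft; q_1 = 0.49 × 1.26 × 3 = 1.852 ft³/s
w_2 = (22.8 − 10.5)/2 = 6.15 ft; q_2 = 0.65 × 2.86 × 6.15 = 11.43 ft³/s
w_3 = (65.7 − 16.5)/2 = 24.6 ft; q_3 = 0.78 × 3.03 × 24.6 = 58.14 ft³/s
w_4 = (74.9 − 22.8)/2 = 26.05 ft; q_4 = 0.91 × 4.58 × 26.05 = 108.6 ft³/s
w_5 = (81.5 − 65.7)/2 = 7.9 ft; q_5 = 0.76 × 4.36 × 7.9 = 26.18 ft³/s
w_6 = (93.1 − 74.9)/2 = 9.1 ft; q_6 = 0.79 × 3.00 × 9.1 = 21.57 ft³/s
w_7 = (93.1 − 81.5)/2 = 5.8 ft; q_7 = 0.50 × 1.64 × 5.8 = 4.756 ft³/s
Q = Σ qᵢ = 232.5 ft³/s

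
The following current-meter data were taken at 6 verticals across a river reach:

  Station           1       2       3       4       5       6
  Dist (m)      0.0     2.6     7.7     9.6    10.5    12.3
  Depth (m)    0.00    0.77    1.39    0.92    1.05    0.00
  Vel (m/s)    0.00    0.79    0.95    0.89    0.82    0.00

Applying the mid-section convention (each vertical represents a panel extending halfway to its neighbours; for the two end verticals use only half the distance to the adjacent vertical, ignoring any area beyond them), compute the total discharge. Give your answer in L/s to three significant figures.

w_2 = (7.7 − 0.0)/2 = 3.85 m; q_2 = 0.79 × 0.77 × 3.85 = 2.342 m³/s
w_3 = (9.6 − 2.6)/2 = 3.5 m; q_3 = 0.95 × 1.39 × 3.5 = 4.622 m³/s
w_4 = (10.5 − 7.7)/2 = 1.4 m; q_4 = 0.89 × 0.92 × 1.4 = 1.146 m³/s
w_5 = (12.3 − 9.6)/2 = 1.35 m; q_5 = 0.82 × 1.05 × 1.35 = 1.162 m³/s
Stations 1, 6 contribute zero (depth or velocity is 0).
Q = Σ qᵢ = 9.272 m³/s
= 9.272 × 1000 = 9272 L/s

9270 L/s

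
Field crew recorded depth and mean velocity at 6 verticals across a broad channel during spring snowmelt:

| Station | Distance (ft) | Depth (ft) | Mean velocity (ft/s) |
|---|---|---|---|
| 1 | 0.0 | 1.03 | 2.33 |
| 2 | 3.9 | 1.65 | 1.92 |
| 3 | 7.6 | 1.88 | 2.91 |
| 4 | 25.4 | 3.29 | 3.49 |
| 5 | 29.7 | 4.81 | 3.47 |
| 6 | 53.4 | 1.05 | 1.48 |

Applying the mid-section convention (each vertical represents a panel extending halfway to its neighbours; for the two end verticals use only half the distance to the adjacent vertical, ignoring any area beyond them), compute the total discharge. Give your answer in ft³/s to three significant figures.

454 ft³/s

w_1 = (3.9 − 0.0)/2 = 1.95 ft; q_1 = 2.33 × 1.03 × 1.95 = 4.680 ft³/s
w_2 = (7.6 − 0.0)/2 = 3.8 ft; q_2 = 1.92 × 1.65 × 3.8 = 12.04 ft³/s
w_3 = (25.4 − 3.9)/2 = 10.75 ft; q_3 = 2.91 × 1.88 × 10.75 = 58.81 ft³/s
w_4 = (29.7 − 7.6)/2 = 11.05 ft; q_4 = 3.49 × 3.29 × 11.05 = 126.9 ft³/s
w_5 = (53.4 − 25.4)/2 = 14 ft; q_5 = 3.47 × 4.81 × 14 = 233.7 ft³/s
w_6 = (53.4 − 29.7)/2 = 11.85 ft; q_6 = 1.48 × 1.05 × 11.85 = 18.41 ft³/s
Q = Σ qᵢ = 454.5 ft³/s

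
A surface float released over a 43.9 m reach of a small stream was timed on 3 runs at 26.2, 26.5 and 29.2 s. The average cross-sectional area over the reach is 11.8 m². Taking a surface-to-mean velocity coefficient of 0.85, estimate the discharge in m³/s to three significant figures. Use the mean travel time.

t̄ = (26.2 + 26.5 + 29.2) / 3 = 27.3 s
v_surface = L / t̄ = 43.9 / 27.3 = 1.608 m/s
v_mean = 0.85 × 1.608 = 1.367 m/s
Q = A × v_mean = 11.8 × 1.367 = 16.13 m³/s

16.1 m³/s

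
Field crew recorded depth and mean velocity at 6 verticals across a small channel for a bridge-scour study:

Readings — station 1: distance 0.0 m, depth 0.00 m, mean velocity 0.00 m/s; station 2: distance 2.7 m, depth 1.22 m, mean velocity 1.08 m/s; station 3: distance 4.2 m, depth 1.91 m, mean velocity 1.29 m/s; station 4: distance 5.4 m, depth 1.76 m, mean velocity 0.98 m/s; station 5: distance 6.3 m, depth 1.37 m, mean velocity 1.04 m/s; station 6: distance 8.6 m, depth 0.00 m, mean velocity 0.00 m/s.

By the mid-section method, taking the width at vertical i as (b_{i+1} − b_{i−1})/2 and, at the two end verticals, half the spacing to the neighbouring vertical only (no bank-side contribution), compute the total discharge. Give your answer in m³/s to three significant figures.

10.2 m³/s

w_2 = (4.2 − 0.0)/2 = 2.1 m; q_2 = 1.08 × 1.22 × 2.1 = 2.767 m³/s
w_3 = (5.4 − 2.7)/2 = 1.35 m; q_3 = 1.29 × 1.91 × 1.35 = 3.326 m³/s
w_4 = (6.3 − 4.2)/2 = 1.05 m; q_4 = 0.98 × 1.76 × 1.05 = 1.811 m³/s
w_5 = (8.6 − 5.4)/2 = 1.6 m; q_5 = 1.04 × 1.37 × 1.6 = 2.280 m³/s
Stations 1, 6 contribute zero (depth or velocity is 0).
Q = Σ qᵢ = 10.18 m³/s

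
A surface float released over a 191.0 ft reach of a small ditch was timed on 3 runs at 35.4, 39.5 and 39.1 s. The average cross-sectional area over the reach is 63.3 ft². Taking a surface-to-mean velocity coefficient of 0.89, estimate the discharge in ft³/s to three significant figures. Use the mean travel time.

283 ft³/s

t̄ = (35.4 + 39.5 + 39.1) / 3 = 38 s
v_surface = L / t̄ = 191.0 / 38 = 5.026 ft/s
v_mean = 0.89 × 5.026 = 4.473 ft/s
Q = A × v_mean = 63.3 × 4.473 = 283.2 ft³/s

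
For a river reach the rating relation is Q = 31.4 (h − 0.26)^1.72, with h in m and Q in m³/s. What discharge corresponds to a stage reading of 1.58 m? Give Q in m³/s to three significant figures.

50.6 m³/s

Q = 31.4 × (1.58 − 0.26)^1.72 = 31.4 × 1.32^1.72 = 50.62 m³/s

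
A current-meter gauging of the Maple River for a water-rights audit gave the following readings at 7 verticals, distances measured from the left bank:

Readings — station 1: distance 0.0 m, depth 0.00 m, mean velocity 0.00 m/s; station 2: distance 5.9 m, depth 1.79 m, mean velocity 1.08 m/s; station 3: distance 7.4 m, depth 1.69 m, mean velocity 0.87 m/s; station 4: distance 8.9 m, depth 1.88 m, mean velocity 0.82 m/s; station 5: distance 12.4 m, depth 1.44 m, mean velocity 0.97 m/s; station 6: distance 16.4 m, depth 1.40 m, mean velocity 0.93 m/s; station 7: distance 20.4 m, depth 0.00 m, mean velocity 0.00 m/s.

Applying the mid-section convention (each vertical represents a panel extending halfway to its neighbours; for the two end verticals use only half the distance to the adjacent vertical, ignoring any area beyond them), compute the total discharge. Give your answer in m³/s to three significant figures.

w_2 = (7.4 − 0.0)/2 = 3.7 m; q_2 = 1.08 × 1.79 × 3.7 = 7.153 m³/s
w_3 = (8.9 − 5.9)/2 = 1.5 m; q_3 = 0.87 × 1.69 × 1.5 = 2.205 m³/s
w_4 = (12.4 − 7.4)/2 = 2.5 m; q_4 = 0.82 × 1.88 × 2.5 = 3.854 m³/s
w_5 = (16.4 − 8.9)/2 = 3.75 m; q_5 = 0.97 × 1.44 × 3.75 = 5.238 m³/s
w_6 = (20.4 − 12.4)/2 = 4 m; q_6 = 0.93 × 1.40 × 4 = 5.208 m³/s
Stations 1, 7 contribute zero (depth or velocity is 0).
Q = Σ qᵢ = 23.66 m³/s

23.7 m³/s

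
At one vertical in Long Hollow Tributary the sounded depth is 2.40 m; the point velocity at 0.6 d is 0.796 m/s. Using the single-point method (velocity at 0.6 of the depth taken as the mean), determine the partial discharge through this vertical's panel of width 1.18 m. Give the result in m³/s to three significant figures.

2.25 m³/s

v̄ = v₀.₆ = 0.796 m/s
q = v̄ × d × w = 0.7960 × 2.40 × 1.18 = 2.254 m³/s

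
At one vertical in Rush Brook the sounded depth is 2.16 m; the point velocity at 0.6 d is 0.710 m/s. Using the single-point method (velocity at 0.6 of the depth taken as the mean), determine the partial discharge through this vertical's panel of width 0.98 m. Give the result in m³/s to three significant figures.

v̄ = v₀.₆ = 0.710 m/s
q = v̄ × d × w = 0.7100 × 2.16 × 0.98 = 1.503 m³/s

1.50 m³/s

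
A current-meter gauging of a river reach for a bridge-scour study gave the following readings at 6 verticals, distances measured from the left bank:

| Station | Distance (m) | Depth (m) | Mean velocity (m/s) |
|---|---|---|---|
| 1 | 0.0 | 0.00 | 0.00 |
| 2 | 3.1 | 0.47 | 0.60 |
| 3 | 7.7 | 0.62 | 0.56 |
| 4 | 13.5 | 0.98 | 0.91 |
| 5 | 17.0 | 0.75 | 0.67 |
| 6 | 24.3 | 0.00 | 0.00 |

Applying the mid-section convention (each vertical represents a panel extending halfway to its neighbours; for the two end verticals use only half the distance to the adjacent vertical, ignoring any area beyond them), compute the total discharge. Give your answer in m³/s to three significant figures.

9.75 m³/s

w_2 = (7.7 − 0.0)/2 = 3.85 m; q_2 = 0.60 × 0.47 × 3.85 = 1.086 m³/s
w_3 = (13.5 − 3.1)/2 = 5.2 m; q_3 = 0.56 × 0.62 × 5.2 = 1.805 m³/s
w_4 = (17.0 − 7.7)/2 = 4.65 m; q_4 = 0.91 × 0.98 × 4.65 = 4.147 m³/s
w_5 = (24.3 − 13.5)/2 = 5.4 m; q_5 = 0.67 × 0.75 × 5.4 = 2.714 m³/s
Stations 1, 6 contribute zero (depth or velocity is 0).
Q = Σ qᵢ = 9.752 m³/s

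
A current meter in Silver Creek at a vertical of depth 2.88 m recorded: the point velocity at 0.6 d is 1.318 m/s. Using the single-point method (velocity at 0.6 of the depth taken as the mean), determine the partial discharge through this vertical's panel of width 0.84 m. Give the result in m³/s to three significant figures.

3.19 m³/s

v̄ = v₀.₆ = 1.318 m/s
q = v̄ × d × w = 1.318 × 2.88 × 0.84 = 3.189 m³/s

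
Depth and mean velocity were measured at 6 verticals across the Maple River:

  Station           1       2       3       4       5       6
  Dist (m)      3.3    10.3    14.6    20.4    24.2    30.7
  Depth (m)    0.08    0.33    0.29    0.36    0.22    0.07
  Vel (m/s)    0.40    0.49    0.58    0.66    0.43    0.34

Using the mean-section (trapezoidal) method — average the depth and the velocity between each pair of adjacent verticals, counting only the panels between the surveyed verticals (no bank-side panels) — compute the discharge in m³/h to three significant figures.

12500 m³/h

Panel 1-2: Δb = 7 m, d̄ = (0.08+0.33)/2 = 0.205, v̄ = (0.40+0.49)/2 = 0.445 → q = 7×0.205×0.445 = 0.6386 m³/s
Panel 2-3: Δb = 4.3 m, d̄ = (0.33+0.29)/2 = 0.31, v̄ = (0.49+0.58)/2 = 0.535 → q = 4.3×0.31×0.535 = 0.7132 m³/s
Panel 3-4: Δb = 5.8 m, d̄ = (0.29+0.36)/2 = 0.325, v̄ = (0.58+0.66)/2 = 0.62 → q = 5.8×0.325×0.62 = 1.169 m³/s
Panel 4-5: Δb = 3.8 m, d̄ = (0.36+0.22)/2 = 0.29, v̄ = (0.66+0.43)/2 = 0.545 → q = 3.8×0.29×0.545 = 0.6006 m³/s
Panel 5-6: Δb = 6.5 m, d̄ = (0.22+0.07)/2 = 0.145, v̄ = (0.43+0.34)/2 = 0.385 → q = 6.5×0.145×0.385 = 0.3629 m³/s
Q = Σ q = 3.484 m³/s
= 3.484 × 3600 = 12540 m³/h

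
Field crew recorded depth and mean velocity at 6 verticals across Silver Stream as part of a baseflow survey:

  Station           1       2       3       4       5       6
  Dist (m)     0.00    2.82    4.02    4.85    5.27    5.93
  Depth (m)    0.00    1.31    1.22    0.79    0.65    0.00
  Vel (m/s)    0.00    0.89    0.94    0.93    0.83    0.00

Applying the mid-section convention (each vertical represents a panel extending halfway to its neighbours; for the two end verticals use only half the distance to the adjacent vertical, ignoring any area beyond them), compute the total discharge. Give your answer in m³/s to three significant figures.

4.26 m³/s

w_2 = (4.02 − 0.00)/2 = 2.01 m; q_2 = 0.89 × 1.31 × 2.01 = 2.343 m³/s
w_3 = (4.85 − 2.82)/2 = 1.015 m; q_3 = 0.94 × 1.22 × 1.015 = 1.164 m³/s
w_4 = (5.27 − 4.02)/2 = 0.625 m; q_4 = 0.93 × 0.79 × 0.625 = 0.4592 m³/s
w_5 = (5.93 − 4.85)/2 = 0.54 m; q_5 = 0.83 × 0.65 × 0.54 = 0.2913 m³/s
Stations 1, 6 contribute zero (depth or velocity is 0).
Q = Σ qᵢ = 4.258 m³/s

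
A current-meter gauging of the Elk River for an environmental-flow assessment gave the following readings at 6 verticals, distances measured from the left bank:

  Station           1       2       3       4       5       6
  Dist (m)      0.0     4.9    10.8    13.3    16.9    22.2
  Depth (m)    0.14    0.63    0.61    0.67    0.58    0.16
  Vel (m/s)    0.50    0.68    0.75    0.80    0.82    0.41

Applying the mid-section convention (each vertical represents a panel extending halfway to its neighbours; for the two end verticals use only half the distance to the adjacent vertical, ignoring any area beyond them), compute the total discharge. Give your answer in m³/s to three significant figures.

w_1 = (4.9 − 0.0)/2 = 2.45 m; q_1 = 0.50 × 0.14 × 2.45 = 0.1715 m³/s
w_2 = (10.8 − 0.0)/2 = 5.4 m; q_2 = 0.68 × 0.63 × 5.4 = 2.313 m³/s
w_3 = (13.3 − 4.9)/2 = 4.2 m; q_3 = 0.75 × 0.61 × 4.2 = 1.922 m³/s
w_4 = (16.9 − 10.8)/2 = 3.05 m; q_4 = 0.80 × 0.67 × 3.05 = 1.635 m³/s
w_5 = (22.2 − 13.3)/2 = 4.45 m; q_5 = 0.82 × 0.58 × 4.45 = 2.116 m³/s
w_6 = (22.2 − 16.9)/2 = 2.65 m; q_6 = 0.41 × 0.16 × 2.65 = 0.1738 m³/s
Q = Σ qᵢ = 8.331 m³/s

8.33 m³/s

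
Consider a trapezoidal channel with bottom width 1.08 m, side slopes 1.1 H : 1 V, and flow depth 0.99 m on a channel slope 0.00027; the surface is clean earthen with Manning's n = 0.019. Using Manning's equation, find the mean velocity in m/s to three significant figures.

A = (b + z·y)·y = (1.08 + 1.1×0.99)×0.99 = 2.147 m²
P = b + 2y√(1+z²) = 1.08 + 2×0.99×√(1+1.1²) = 4.023 m
R = A/P = 2.147/4.023 = 0.5337 m
Q = (1/n)·A·R^(2/3)·S^(1/2) = (1/0.019) × 2.147 × 0.5337^(2/3) × 0.00027^(1/2) = 1.222 m³/s
V = Q/A = 1.222/2.147 = 0.5690 m/s

0.569 m/s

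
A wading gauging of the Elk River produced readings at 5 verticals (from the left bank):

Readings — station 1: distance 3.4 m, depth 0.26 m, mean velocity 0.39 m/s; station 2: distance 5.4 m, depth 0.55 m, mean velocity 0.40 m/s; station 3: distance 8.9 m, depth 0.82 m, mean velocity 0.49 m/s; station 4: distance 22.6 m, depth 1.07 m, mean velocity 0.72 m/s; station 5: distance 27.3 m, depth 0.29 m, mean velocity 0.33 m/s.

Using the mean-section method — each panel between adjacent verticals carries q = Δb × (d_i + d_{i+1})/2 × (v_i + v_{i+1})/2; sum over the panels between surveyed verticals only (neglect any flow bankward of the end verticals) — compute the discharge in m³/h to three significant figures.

Panel 1-2: Δb = 2 m, d̄ = (0.26+0.55)/2 = 0.405, v̄ = (0.39+0.40)/2 = 0.395 → q = 2×0.405×0.395 = 0.3200 m³/s
Panel 2-3: Δb = 3.5 m, d̄ = (0.55+0.82)/2 = 0.685, v̄ = (0.40+0.49)/2 = 0.445 → q = 3.5×0.685×0.445 = 1.067 m³/s
Panel 3-4: Δb = 13.7 m, d̄ = (0.82+1.07)/2 = 0.945, v̄ = (0.49+0.72)/2 = 0.605 → q = 13.7×0.945×0.605 = 7.833 m³/s
Panel 4-5: Δb = 4.7 m, d̄ = (1.07+0.29)/2 = 0.68, v̄ = (0.72+0.33)/2 = 0.525 → q = 4.7×0.68×0.525 = 1.678 m³/s
Q = Σ q = 10.90 m³/s
= 10.90 × 3600 = 39230 m³/h

39200 m³/h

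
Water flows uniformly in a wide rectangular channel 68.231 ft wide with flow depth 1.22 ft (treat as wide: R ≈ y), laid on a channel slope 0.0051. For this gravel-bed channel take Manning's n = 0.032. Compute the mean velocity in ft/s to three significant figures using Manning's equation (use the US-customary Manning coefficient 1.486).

3.79 ft/s

A = b·y = 68.231 × 1.22 = 83.24 ft²
Wide channel: R ≈ y = 1.22 ft
Q = (1.486/n)·A·R^(2/3)·S^(1/2) = (1.486/0.032) × 83.24 × 1.220^(2/3) × 0.0051^(1/2) = 315.2 ft³/s
V = Q/A = 315.2/83.24 = 3.786 ft/s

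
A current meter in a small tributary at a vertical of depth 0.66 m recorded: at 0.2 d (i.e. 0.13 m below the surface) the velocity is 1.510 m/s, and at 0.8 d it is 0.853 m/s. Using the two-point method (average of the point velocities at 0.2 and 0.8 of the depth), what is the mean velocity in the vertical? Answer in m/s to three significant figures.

1.18 m/s

v̄ = (1.510 + 0.853) / 2 = 1.182 m/s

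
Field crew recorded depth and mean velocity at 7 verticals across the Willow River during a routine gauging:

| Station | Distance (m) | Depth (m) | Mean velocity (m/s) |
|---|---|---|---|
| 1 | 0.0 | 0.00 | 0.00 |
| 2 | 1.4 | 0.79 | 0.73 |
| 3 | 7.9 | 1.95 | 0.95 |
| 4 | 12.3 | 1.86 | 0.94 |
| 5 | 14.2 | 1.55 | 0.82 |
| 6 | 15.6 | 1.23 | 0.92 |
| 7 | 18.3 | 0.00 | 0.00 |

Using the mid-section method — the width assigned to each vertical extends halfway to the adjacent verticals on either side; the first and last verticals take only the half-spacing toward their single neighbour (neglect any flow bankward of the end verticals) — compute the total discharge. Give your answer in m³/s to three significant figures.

22.3 m³/s

w_2 = (7.9 − 0.0)/2 = 3.95 m; q_2 = 0.73 × 0.79 × 3.95 = 2.278 m³/s
w_3 = (12.3 − 1.4)/2 = 5.45 m; q_3 = 0.95 × 1.95 × 5.45 = 10.10 m³/s
w_4 = (14.2 − 7.9)/2 = 3.15 m; q_4 = 0.94 × 1.86 × 3.15 = 5.507 m³/s
w_5 = (15.6 − 12.3)/2 = 1.65 m; q_5 = 0.82 × 1.55 × 1.65 = 2.097 m³/s
w_6 = (18.3 − 14.2)/2 = 2.05 m; q_6 = 0.92 × 1.23 × 2.05 = 2.320 m³/s
Stations 1, 7 contribute zero (depth or velocity is 0).
Q = Σ qᵢ = 22.30 m³/s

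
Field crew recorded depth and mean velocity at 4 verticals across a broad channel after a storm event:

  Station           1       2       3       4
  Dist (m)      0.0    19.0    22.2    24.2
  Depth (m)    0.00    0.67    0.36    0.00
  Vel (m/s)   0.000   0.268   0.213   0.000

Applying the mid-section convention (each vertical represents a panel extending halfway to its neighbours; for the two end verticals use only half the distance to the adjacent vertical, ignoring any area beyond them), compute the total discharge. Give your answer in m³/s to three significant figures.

w_2 = (22.2 − 0.0)/2 = 11.1 m; q_2 = 0.268 × 0.67 × 11.1 = 1.993 m³/s
w_3 = (24.2 − 19.0)/2 = 2.6 m; q_3 = 0.213 × 0.36 × 2.6 = 0.1994 m³/s
Stations 1, 4 contribute zero (depth or velocity is 0).
Q = Σ qᵢ = 2.192 m³/s

2.19 m³/s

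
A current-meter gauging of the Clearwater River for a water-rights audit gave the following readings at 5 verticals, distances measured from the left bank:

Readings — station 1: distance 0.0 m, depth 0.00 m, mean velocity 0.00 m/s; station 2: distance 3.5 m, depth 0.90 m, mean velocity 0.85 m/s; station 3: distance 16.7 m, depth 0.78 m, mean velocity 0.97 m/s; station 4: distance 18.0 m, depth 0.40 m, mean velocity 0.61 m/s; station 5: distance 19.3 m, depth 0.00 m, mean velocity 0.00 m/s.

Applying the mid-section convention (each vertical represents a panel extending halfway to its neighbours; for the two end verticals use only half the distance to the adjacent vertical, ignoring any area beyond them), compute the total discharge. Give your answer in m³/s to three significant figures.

12.2 m³/s

w_2 = (16.7 − 0.0)/2 = 8.35 m; q_2 = 0.85 × 0.90 × 8.35 = 6.388 m³/s
w_3 = (18.0 − 3.5)/2 = 7.25 m; q_3 = 0.97 × 0.78 × 7.25 = 5.485 m³/s
w_4 = (19.3 − 16.7)/2 = 1.3 m; q_4 = 0.61 × 0.40 × 1.3 = 0.3172 m³/s
Stations 1, 5 contribute zero (depth or velocity is 0).
Q = Σ qᵢ = 12.19 m³/s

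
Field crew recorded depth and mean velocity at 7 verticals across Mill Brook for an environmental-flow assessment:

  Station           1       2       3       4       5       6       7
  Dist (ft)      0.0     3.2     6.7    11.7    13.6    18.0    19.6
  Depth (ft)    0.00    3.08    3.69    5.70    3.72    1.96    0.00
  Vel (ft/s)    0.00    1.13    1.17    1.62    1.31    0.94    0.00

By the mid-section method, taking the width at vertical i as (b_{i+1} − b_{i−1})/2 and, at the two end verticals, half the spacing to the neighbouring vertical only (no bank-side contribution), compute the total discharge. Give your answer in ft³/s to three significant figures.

w_2 = (6.7 − 0.0)/2 = 3.35 ft; q_2 = 1.13 × 3.08 × 3.35 = 11.66 ft³/s
w_3 = (11.7 − 3.2)/2 = 4.25 ft; q_3 = 1.17 × 3.69 × 4.25 = 18.35 ft³/s
w_4 = (13.6 − 6.7)/2 = 3.45 ft; q_4 = 1.62 × 5.70 × 3.45 = 31.86 ft³/s
w_5 = (18.0 − 11.7)/2 = 3.15 ft; q_5 = 1.31 × 3.72 × 3.15 = 15.35 ft³/s
w_6 = (19.6 − 13.6)/2 = 3 ft; q_6 = 0.94 × 1.96 × 3 = 5.527 ft³/s
Stations 1, 7 contribute zero (depth or velocity is 0).
Q = Σ qᵢ = 82.74 ft³/s

82.7 ft³/s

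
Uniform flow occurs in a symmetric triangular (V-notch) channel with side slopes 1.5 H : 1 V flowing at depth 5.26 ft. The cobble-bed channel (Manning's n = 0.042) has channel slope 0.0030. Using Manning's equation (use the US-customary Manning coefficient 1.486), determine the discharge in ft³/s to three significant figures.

A = z·y² = 1.5×5.26² = 41.50 ft²
P = 2y√(1+z²) = 2×5.26×√(1+1.5²) = 18.97 ft
R = A/P = 41.50/18.97 = 2.188 ft
Q = (1.486/n)·A·R^(2/3)·S^(1/2) = (1.486/0.042) × 41.50 × 2.188^(2/3) × 0.0030^(1/2) = 135.6 ft³/s

136 ft³/s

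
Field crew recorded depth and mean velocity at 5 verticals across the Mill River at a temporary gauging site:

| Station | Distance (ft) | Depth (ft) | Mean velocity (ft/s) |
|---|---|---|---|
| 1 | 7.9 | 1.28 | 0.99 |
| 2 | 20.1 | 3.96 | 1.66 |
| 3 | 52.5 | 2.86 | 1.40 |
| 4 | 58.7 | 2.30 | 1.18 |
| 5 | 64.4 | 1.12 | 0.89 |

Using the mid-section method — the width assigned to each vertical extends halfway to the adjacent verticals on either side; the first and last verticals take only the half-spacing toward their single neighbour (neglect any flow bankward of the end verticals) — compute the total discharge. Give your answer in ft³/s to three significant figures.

251 ft³/s

w_1 = (20.1 − 7.9)/2 = 6.1 ft; q_1 = 0.99 × 1.28 × 6.1 = 7.730 ft³/s
w_2 = (52.5 − 7.9)/2 = 22.3 ft; q_2 = 1.66 × 3.96 × 22.3 = 146.6 ft³/s
w_3 = (58.7 − 20.1)/2 = 19.3 ft; q_3 = 1.40 × 2.86 × 19.3 = 77.28 ft³/s
w_4 = (64.4 − 52.5)/2 = 5.95 ft; q_4 = 1.18 × 2.30 × 5.95 = 16.15 ft³/s
w_5 = (64.4 − 58.7)/2 = 2.85 ft; q_5 = 0.89 × 1.12 × 2.85 = 2.841 ft³/s
Q = Σ qᵢ = 250.6 ft³/s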